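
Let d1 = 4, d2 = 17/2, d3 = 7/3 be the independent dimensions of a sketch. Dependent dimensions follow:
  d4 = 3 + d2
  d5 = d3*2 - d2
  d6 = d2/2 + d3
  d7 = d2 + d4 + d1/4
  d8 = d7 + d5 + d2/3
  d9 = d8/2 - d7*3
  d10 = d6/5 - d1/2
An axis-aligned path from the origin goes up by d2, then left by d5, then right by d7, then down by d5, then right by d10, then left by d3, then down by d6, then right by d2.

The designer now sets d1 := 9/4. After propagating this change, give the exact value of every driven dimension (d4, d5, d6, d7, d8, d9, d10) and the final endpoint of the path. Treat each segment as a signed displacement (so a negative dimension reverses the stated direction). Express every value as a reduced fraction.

d4 = 23/2
d5 = -23/6
d6 = 79/12
d7 = 329/16
d8 = 313/16
d9 = -1661/32
d10 = 23/120
endpoint = (7381/240, 23/4)

Apply edit: d1 := 9/4
  d4 = 3 + d2 = 23/2
  d5 = d3*2 - d2 = -23/6
  d6 = d2/2 + d3 = 79/12
  d7 = d2 + d4 + d1/4 = 329/16
  d8 = d7 + d5 + d2/3 = 313/16
  d9 = d8/2 - d7*3 = -1661/32
  d10 = d6/5 - d1/2 = 23/120
Walk from origin (0, 0):
  seg 1: up by d2 = 17/2 → (0, 17/2)
  seg 2: left by d5 = -23/6 → (23/6, 17/2)
  seg 3: right by d7 = 329/16 → (1171/48, 17/2)
  seg 4: down by d5 = -23/6 → (1171/48, 37/3)
  seg 5: right by d10 = 23/120 → (1967/80, 37/3)
  seg 6: left by d3 = 7/3 → (5341/240, 37/3)
  seg 7: down by d6 = 79/12 → (5341/240, 23/4)
  seg 8: right by d2 = 17/2 → (7381/240, 23/4)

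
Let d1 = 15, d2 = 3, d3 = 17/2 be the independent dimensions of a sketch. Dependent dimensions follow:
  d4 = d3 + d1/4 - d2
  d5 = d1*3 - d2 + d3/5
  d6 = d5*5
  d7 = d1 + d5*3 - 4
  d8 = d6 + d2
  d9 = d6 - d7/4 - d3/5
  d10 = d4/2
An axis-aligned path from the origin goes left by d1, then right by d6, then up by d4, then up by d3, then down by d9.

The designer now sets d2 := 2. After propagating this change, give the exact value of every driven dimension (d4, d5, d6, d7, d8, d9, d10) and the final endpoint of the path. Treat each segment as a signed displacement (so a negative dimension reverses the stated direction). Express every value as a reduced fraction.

d4 = 41/4
d5 = 447/10
d6 = 447/2
d7 = 1451/10
d8 = 451/2
d9 = 7421/40
d10 = 41/8
endpoint = (417/2, -6671/40)

Apply edit: d2 := 2
  d4 = d3 + d1/4 - d2 = 41/4
  d5 = d1*3 - d2 + d3/5 = 447/10
  d6 = d5*5 = 447/2
  d7 = d1 + d5*3 - 4 = 1451/10
  d8 = d6 + d2 = 451/2
  d9 = d6 - d7/4 - d3/5 = 7421/40
  d10 = d4/2 = 41/8
Walk from origin (0, 0):
  seg 1: left by d1 = 15 → (-15, 0)
  seg 2: right by d6 = 447/2 → (417/2, 0)
  seg 3: up by d4 = 41/4 → (417/2, 41/4)
  seg 4: up by d3 = 17/2 → (417/2, 75/4)
  seg 5: down by d9 = 7421/40 → (417/2, -6671/40)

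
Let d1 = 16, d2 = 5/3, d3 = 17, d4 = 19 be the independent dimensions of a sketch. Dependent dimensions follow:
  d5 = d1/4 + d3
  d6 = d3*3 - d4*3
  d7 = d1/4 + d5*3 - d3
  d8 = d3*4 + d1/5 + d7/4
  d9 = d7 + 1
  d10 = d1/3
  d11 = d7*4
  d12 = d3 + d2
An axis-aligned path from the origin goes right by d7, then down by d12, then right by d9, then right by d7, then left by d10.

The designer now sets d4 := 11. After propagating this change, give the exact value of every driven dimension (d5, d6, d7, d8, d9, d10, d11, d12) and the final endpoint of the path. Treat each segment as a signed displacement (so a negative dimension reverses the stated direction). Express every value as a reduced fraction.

Apply edit: d4 := 11
  d5 = d1/4 + d3 = 21
  d6 = d3*3 - d4*3 = 18
  d7 = d1/4 + d5*3 - d3 = 50
  d8 = d3*4 + d1/5 + d7/4 = 837/10
  d9 = d7 + 1 = 51
  d10 = d1/3 = 16/3
  d11 = d7*4 = 200
  d12 = d3 + d2 = 56/3
Walk from origin (0, 0):
  seg 1: right by d7 = 50 → (50, 0)
  seg 2: down by d12 = 56/3 → (50, -56/3)
  seg 3: right by d9 = 51 → (101, -56/3)
  seg 4: right by d7 = 50 → (151, -56/3)
  seg 5: left by d10 = 16/3 → (437/3, -56/3)

d5 = 21
d6 = 18
d7 = 50
d8 = 837/10
d9 = 51
d10 = 16/3
d11 = 200
d12 = 56/3
endpoint = (437/3, -56/3)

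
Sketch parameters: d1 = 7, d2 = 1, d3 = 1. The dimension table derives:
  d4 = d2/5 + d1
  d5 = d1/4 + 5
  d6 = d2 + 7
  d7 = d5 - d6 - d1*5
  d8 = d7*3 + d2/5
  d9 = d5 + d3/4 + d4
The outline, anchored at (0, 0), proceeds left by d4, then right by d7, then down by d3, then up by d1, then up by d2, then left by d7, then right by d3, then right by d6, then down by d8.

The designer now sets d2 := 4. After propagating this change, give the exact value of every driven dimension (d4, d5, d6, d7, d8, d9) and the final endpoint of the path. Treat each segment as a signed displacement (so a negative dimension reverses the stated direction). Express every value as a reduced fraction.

d4 = 39/5
d5 = 27/4
d6 = 11
d7 = -157/4
d8 = -2339/20
d9 = 74/5
endpoint = (21/5, 2539/20)

Apply edit: d2 := 4
  d4 = d2/5 + d1 = 39/5
  d5 = d1/4 + 5 = 27/4
  d6 = d2 + 7 = 11
  d7 = d5 - d6 - d1*5 = -157/4
  d8 = d7*3 + d2/5 = -2339/20
  d9 = d5 + d3/4 + d4 = 74/5
Walk from origin (0, 0):
  seg 1: left by d4 = 39/5 → (-39/5, 0)
  seg 2: right by d7 = -157/4 → (-941/20, 0)
  seg 3: down by d3 = 1 → (-941/20, -1)
  seg 4: up by d1 = 7 → (-941/20, 6)
  seg 5: up by d2 = 4 → (-941/20, 10)
  seg 6: left by d7 = -157/4 → (-39/5, 10)
  seg 7: right by d3 = 1 → (-34/5, 10)
  seg 8: right by d6 = 11 → (21/5, 10)
  seg 9: down by d8 = -2339/20 → (21/5, 2539/20)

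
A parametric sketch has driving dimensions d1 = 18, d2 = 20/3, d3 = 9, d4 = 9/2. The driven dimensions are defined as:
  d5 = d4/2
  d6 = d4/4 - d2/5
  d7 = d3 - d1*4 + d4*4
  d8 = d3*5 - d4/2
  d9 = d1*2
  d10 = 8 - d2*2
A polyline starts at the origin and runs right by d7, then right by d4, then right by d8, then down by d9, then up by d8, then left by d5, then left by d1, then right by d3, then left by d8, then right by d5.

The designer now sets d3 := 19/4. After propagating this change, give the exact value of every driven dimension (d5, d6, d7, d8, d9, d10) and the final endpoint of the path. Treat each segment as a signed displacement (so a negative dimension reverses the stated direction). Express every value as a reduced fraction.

d5 = 9/4
d6 = -5/24
d7 = -197/4
d8 = 43/2
d9 = 36
d10 = -16/3
endpoint = (-58, -29/2)

Apply edit: d3 := 19/4
  d5 = d4/2 = 9/4
  d6 = d4/4 - d2/5 = -5/24
  d7 = d3 - d1*4 + d4*4 = -197/4
  d8 = d3*5 - d4/2 = 43/2
  d9 = d1*2 = 36
  d10 = 8 - d2*2 = -16/3
Walk from origin (0, 0):
  seg 1: right by d7 = -197/4 → (-197/4, 0)
  seg 2: right by d4 = 9/2 → (-179/4, 0)
  seg 3: right by d8 = 43/2 → (-93/4, 0)
  seg 4: down by d9 = 36 → (-93/4, -36)
  seg 5: up by d8 = 43/2 → (-93/4, -29/2)
  seg 6: left by d5 = 9/4 → (-51/2, -29/2)
  seg 7: left by d1 = 18 → (-87/2, -29/2)
  seg 8: right by d3 = 19/4 → (-155/4, -29/2)
  seg 9: left by d8 = 43/2 → (-241/4, -29/2)
  seg 10: right by d5 = 9/4 → (-58, -29/2)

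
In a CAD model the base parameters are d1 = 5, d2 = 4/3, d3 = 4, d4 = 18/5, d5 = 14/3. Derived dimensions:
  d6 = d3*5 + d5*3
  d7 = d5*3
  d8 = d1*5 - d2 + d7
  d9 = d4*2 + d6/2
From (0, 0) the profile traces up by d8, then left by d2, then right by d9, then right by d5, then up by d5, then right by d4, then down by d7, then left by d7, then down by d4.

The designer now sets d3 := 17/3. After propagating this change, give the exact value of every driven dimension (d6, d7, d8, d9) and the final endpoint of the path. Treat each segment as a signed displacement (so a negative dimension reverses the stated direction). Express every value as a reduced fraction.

Apply edit: d3 := 17/3
  d6 = d3*5 + d5*3 = 127/3
  d7 = d5*3 = 14
  d8 = d1*5 - d2 + d7 = 113/3
  d9 = d4*2 + d6/2 = 851/30
Walk from origin (0, 0):
  seg 1: up by d8 = 113/3 → (0, 113/3)
  seg 2: left by d2 = 4/3 → (-4/3, 113/3)
  seg 3: right by d9 = 851/30 → (811/30, 113/3)
  seg 4: right by d5 = 14/3 → (317/10, 113/3)
  seg 5: up by d5 = 14/3 → (317/10, 127/3)
  seg 6: right by d4 = 18/5 → (353/10, 127/3)
  seg 7: down by d7 = 14 → (353/10, 85/3)
  seg 8: left by d7 = 14 → (213/10, 85/3)
  seg 9: down by d4 = 18/5 → (213/10, 371/15)

d6 = 127/3
d7 = 14
d8 = 113/3
d9 = 851/30
endpoint = (213/10, 371/15)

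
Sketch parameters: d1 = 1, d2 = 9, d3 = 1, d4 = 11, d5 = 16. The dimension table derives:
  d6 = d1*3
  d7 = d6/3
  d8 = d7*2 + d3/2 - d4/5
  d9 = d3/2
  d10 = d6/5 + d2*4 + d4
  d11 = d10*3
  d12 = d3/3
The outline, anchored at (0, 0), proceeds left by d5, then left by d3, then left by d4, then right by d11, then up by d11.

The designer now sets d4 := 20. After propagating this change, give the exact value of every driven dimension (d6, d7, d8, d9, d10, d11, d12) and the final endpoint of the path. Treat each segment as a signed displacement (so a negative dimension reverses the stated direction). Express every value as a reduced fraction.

Apply edit: d4 := 20
  d6 = d1*3 = 3
  d7 = d6/3 = 1
  d8 = d7*2 + d3/2 - d4/5 = -3/2
  d9 = d3/2 = 1/2
  d10 = d6/5 + d2*4 + d4 = 283/5
  d11 = d10*3 = 849/5
  d12 = d3/3 = 1/3
Walk from origin (0, 0):
  seg 1: left by d5 = 16 → (-16, 0)
  seg 2: left by d3 = 1 → (-17, 0)
  seg 3: left by d4 = 20 → (-37, 0)
  seg 4: right by d11 = 849/5 → (664/5, 0)
  seg 5: up by d11 = 849/5 → (664/5, 849/5)

d6 = 3
d7 = 1
d8 = -3/2
d9 = 1/2
d10 = 283/5
d11 = 849/5
d12 = 1/3
endpoint = (664/5, 849/5)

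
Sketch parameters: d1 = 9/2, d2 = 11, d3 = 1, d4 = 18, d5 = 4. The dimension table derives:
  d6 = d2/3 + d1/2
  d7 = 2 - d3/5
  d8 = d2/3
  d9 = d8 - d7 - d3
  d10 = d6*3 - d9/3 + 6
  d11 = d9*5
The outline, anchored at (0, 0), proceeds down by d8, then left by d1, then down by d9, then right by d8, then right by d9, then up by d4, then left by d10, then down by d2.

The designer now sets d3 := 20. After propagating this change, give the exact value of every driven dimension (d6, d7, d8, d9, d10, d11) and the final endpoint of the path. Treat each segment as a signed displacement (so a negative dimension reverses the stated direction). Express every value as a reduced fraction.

d6 = 71/12
d7 = -2
d8 = 11/3
d9 = -43/3
d10 = 1027/36
d11 = -215/3
endpoint = (-1573/36, 53/3)

Apply edit: d3 := 20
  d6 = d2/3 + d1/2 = 71/12
  d7 = 2 - d3/5 = -2
  d8 = d2/3 = 11/3
  d9 = d8 - d7 - d3 = -43/3
  d10 = d6*3 - d9/3 + 6 = 1027/36
  d11 = d9*5 = -215/3
Walk from origin (0, 0):
  seg 1: down by d8 = 11/3 → (0, -11/3)
  seg 2: left by d1 = 9/2 → (-9/2, -11/3)
  seg 3: down by d9 = -43/3 → (-9/2, 32/3)
  seg 4: right by d8 = 11/3 → (-5/6, 32/3)
  seg 5: right by d9 = -43/3 → (-91/6, 32/3)
  seg 6: up by d4 = 18 → (-91/6, 86/3)
  seg 7: left by d10 = 1027/36 → (-1573/36, 86/3)
  seg 8: down by d2 = 11 → (-1573/36, 53/3)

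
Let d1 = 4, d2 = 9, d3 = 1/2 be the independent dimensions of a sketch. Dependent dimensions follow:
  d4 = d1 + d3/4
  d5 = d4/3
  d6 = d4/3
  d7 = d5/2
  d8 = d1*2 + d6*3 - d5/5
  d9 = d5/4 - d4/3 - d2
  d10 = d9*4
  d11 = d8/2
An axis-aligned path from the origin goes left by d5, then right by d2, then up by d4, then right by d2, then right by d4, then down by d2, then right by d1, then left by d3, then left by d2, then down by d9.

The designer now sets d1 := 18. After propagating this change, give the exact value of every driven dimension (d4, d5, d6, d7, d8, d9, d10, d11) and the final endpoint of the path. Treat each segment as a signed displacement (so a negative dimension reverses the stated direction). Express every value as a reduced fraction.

d4 = 145/8
d5 = 145/24
d6 = 145/24
d7 = 145/48
d8 = 635/12
d9 = -433/32
d10 = -433/8
d11 = 635/24
endpoint = (463/12, 725/32)

Apply edit: d1 := 18
  d4 = d1 + d3/4 = 145/8
  d5 = d4/3 = 145/24
  d6 = d4/3 = 145/24
  d7 = d5/2 = 145/48
  d8 = d1*2 + d6*3 - d5/5 = 635/12
  d9 = d5/4 - d4/3 - d2 = -433/32
  d10 = d9*4 = -433/8
  d11 = d8/2 = 635/24
Walk from origin (0, 0):
  seg 1: left by d5 = 145/24 → (-145/24, 0)
  seg 2: right by d2 = 9 → (71/24, 0)
  seg 3: up by d4 = 145/8 → (71/24, 145/8)
  seg 4: right by d2 = 9 → (287/24, 145/8)
  seg 5: right by d4 = 145/8 → (361/12, 145/8)
  seg 6: down by d2 = 9 → (361/12, 73/8)
  seg 7: right by d1 = 18 → (577/12, 73/8)
  seg 8: left by d3 = 1/2 → (571/12, 73/8)
  seg 9: left by d2 = 9 → (463/12, 73/8)
  seg 10: down by d9 = -433/32 → (463/12, 725/32)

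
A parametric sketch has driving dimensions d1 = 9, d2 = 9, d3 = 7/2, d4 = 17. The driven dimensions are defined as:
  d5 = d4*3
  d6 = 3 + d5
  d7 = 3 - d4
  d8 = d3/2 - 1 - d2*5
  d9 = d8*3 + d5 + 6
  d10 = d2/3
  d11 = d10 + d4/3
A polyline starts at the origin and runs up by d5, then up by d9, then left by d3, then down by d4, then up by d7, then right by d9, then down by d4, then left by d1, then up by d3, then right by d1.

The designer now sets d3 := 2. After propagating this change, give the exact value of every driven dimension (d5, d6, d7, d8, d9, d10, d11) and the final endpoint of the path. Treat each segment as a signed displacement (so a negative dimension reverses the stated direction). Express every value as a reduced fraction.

d5 = 51
d6 = 54
d7 = -14
d8 = -45
d9 = -78
d10 = 3
d11 = 26/3
endpoint = (-80, -73)

Apply edit: d3 := 2
  d5 = d4*3 = 51
  d6 = 3 + d5 = 54
  d7 = 3 - d4 = -14
  d8 = d3/2 - 1 - d2*5 = -45
  d9 = d8*3 + d5 + 6 = -78
  d10 = d2/3 = 3
  d11 = d10 + d4/3 = 26/3
Walk from origin (0, 0):
  seg 1: up by d5 = 51 → (0, 51)
  seg 2: up by d9 = -78 → (0, -27)
  seg 3: left by d3 = 2 → (-2, -27)
  seg 4: down by d4 = 17 → (-2, -44)
  seg 5: up by d7 = -14 → (-2, -58)
  seg 6: right by d9 = -78 → (-80, -58)
  seg 7: down by d4 = 17 → (-80, -75)
  seg 8: left by d1 = 9 → (-89, -75)
  seg 9: up by d3 = 2 → (-89, -73)
  seg 10: right by d1 = 9 → (-80, -73)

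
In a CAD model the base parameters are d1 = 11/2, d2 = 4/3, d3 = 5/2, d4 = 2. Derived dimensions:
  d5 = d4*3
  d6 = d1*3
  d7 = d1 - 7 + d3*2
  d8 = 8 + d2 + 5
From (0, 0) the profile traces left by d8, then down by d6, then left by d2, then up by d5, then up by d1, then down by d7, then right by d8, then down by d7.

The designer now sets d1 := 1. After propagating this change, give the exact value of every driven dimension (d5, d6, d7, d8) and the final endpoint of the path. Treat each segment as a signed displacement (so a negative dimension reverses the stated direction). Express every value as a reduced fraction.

d5 = 6
d6 = 3
d7 = -1
d8 = 43/3
endpoint = (-4/3, 6)

Apply edit: d1 := 1
  d5 = d4*3 = 6
  d6 = d1*3 = 3
  d7 = d1 - 7 + d3*2 = -1
  d8 = 8 + d2 + 5 = 43/3
Walk from origin (0, 0):
  seg 1: left by d8 = 43/3 → (-43/3, 0)
  seg 2: down by d6 = 3 → (-43/3, -3)
  seg 3: left by d2 = 4/3 → (-47/3, -3)
  seg 4: up by d5 = 6 → (-47/3, 3)
  seg 5: up by d1 = 1 → (-47/3, 4)
  seg 6: down by d7 = -1 → (-47/3, 5)
  seg 7: right by d8 = 43/3 → (-4/3, 5)
  seg 8: down by d7 = -1 → (-4/3, 6)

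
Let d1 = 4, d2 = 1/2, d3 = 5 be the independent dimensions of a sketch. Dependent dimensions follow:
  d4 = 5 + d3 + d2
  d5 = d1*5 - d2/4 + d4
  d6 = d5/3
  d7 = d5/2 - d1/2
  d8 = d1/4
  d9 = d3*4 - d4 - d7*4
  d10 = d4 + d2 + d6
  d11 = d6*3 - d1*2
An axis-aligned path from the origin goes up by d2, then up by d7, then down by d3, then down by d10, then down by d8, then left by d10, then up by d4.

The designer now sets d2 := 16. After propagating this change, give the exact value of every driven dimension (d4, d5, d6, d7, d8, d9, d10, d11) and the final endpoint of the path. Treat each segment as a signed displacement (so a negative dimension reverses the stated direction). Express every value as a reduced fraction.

Apply edit: d2 := 16
  d4 = 5 + d3 + d2 = 26
  d5 = d1*5 - d2/4 + d4 = 42
  d6 = d5/3 = 14
  d7 = d5/2 - d1/2 = 19
  d8 = d1/4 = 1
  d9 = d3*4 - d4 - d7*4 = -82
  d10 = d4 + d2 + d6 = 56
  d11 = d6*3 - d1*2 = 34
Walk from origin (0, 0):
  seg 1: up by d2 = 16 → (0, 16)
  seg 2: up by d7 = 19 → (0, 35)
  seg 3: down by d3 = 5 → (0, 30)
  seg 4: down by d10 = 56 → (0, -26)
  seg 5: down by d8 = 1 → (0, -27)
  seg 6: left by d10 = 56 → (-56, -27)
  seg 7: up by d4 = 26 → (-56, -1)

d4 = 26
d5 = 42
d6 = 14
d7 = 19
d8 = 1
d9 = -82
d10 = 56
d11 = 34
endpoint = (-56, -1)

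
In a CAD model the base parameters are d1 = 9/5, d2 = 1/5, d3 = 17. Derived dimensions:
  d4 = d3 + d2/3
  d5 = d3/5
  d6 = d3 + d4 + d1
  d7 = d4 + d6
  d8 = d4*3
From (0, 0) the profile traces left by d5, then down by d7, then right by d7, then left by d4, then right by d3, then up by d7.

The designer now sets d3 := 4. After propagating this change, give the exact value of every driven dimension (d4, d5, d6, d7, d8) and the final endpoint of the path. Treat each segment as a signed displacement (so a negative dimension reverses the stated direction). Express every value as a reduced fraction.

d4 = 61/15
d5 = 4/5
d6 = 148/15
d7 = 209/15
d8 = 61/5
endpoint = (196/15, 0)

Apply edit: d3 := 4
  d4 = d3 + d2/3 = 61/15
  d5 = d3/5 = 4/5
  d6 = d3 + d4 + d1 = 148/15
  d7 = d4 + d6 = 209/15
  d8 = d4*3 = 61/5
Walk from origin (0, 0):
  seg 1: left by d5 = 4/5 → (-4/5, 0)
  seg 2: down by d7 = 209/15 → (-4/5, -209/15)
  seg 3: right by d7 = 209/15 → (197/15, -209/15)
  seg 4: left by d4 = 61/15 → (136/15, -209/15)
  seg 5: right by d3 = 4 → (196/15, -209/15)
  seg 6: up by d7 = 209/15 → (196/15, 0)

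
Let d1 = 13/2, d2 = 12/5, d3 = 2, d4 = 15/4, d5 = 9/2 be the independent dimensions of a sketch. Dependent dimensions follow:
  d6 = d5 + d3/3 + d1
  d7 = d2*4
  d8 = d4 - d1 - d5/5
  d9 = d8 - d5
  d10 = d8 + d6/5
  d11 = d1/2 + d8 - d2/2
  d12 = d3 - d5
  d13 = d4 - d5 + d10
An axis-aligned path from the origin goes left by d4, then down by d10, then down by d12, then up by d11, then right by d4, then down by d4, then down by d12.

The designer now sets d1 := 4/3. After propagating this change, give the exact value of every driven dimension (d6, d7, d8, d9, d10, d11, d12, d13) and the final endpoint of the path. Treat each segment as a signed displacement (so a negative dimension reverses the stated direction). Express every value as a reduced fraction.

d6 = 13/2
d7 = 48/5
d8 = 91/60
d9 = -179/60
d10 = 169/60
d11 = 59/60
d12 = -5/2
d13 = 31/15
endpoint = (0, -7/12)

Apply edit: d1 := 4/3
  d6 = d5 + d3/3 + d1 = 13/2
  d7 = d2*4 = 48/5
  d8 = d4 - d1 - d5/5 = 91/60
  d9 = d8 - d5 = -179/60
  d10 = d8 + d6/5 = 169/60
  d11 = d1/2 + d8 - d2/2 = 59/60
  d12 = d3 - d5 = -5/2
  d13 = d4 - d5 + d10 = 31/15
Walk from origin (0, 0):
  seg 1: left by d4 = 15/4 → (-15/4, 0)
  seg 2: down by d10 = 169/60 → (-15/4, -169/60)
  seg 3: down by d12 = -5/2 → (-15/4, -19/60)
  seg 4: up by d11 = 59/60 → (-15/4, 2/3)
  seg 5: right by d4 = 15/4 → (0, 2/3)
  seg 6: down by d4 = 15/4 → (0, -37/12)
  seg 7: down by d12 = -5/2 → (0, -7/12)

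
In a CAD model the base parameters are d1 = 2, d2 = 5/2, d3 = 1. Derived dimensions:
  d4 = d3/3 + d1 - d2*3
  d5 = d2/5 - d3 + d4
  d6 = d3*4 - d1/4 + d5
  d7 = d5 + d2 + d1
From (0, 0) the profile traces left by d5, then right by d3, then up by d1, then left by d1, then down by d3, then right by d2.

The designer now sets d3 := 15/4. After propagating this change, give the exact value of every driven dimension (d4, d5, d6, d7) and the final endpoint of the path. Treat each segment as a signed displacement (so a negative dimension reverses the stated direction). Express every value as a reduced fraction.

d4 = -17/4
d5 = -15/2
d6 = 7
d7 = -3
endpoint = (47/4, -7/4)

Apply edit: d3 := 15/4
  d4 = d3/3 + d1 - d2*3 = -17/4
  d5 = d2/5 - d3 + d4 = -15/2
  d6 = d3*4 - d1/4 + d5 = 7
  d7 = d5 + d2 + d1 = -3
Walk from origin (0, 0):
  seg 1: left by d5 = -15/2 → (15/2, 0)
  seg 2: right by d3 = 15/4 → (45/4, 0)
  seg 3: up by d1 = 2 → (45/4, 2)
  seg 4: left by d1 = 2 → (37/4, 2)
  seg 5: down by d3 = 15/4 → (37/4, -7/4)
  seg 6: right by d2 = 5/2 → (47/4, -7/4)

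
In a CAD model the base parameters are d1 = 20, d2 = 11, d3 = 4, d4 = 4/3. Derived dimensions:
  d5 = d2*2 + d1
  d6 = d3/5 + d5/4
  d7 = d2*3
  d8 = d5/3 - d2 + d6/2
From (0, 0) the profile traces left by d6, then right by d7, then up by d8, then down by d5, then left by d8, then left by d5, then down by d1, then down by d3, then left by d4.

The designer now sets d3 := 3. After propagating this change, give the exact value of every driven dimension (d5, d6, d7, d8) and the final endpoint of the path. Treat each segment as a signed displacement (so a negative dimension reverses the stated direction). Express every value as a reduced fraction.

Apply edit: d3 := 3
  d5 = d2*2 + d1 = 42
  d6 = d3/5 + d5/4 = 111/10
  d7 = d2*3 = 33
  d8 = d5/3 - d2 + d6/2 = 171/20
Walk from origin (0, 0):
  seg 1: left by d6 = 111/10 → (-111/10, 0)
  seg 2: right by d7 = 33 → (219/10, 0)
  seg 3: up by d8 = 171/20 → (219/10, 171/20)
  seg 4: down by d5 = 42 → (219/10, -669/20)
  seg 5: left by d8 = 171/20 → (267/20, -669/20)
  seg 6: left by d5 = 42 → (-573/20, -669/20)
  seg 7: down by d1 = 20 → (-573/20, -1069/20)
  seg 8: down by d3 = 3 → (-573/20, -1129/20)
  seg 9: left by d4 = 4/3 → (-1799/60, -1129/20)

d5 = 42
d6 = 111/10
d7 = 33
d8 = 171/20
endpoint = (-1799/60, -1129/20)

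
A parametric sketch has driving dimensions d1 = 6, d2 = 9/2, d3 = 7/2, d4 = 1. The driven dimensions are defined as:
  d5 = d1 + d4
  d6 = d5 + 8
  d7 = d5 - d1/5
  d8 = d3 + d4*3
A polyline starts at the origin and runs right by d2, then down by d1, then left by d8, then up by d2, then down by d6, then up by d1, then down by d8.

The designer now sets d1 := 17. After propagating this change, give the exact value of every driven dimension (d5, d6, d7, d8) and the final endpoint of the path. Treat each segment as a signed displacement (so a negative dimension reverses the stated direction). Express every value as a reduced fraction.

d5 = 18
d6 = 26
d7 = 73/5
d8 = 13/2
endpoint = (-2, -28)

Apply edit: d1 := 17
  d5 = d1 + d4 = 18
  d6 = d5 + 8 = 26
  d7 = d5 - d1/5 = 73/5
  d8 = d3 + d4*3 = 13/2
Walk from origin (0, 0):
  seg 1: right by d2 = 9/2 → (9/2, 0)
  seg 2: down by d1 = 17 → (9/2, -17)
  seg 3: left by d8 = 13/2 → (-2, -17)
  seg 4: up by d2 = 9/2 → (-2, -25/2)
  seg 5: down by d6 = 26 → (-2, -77/2)
  seg 6: up by d1 = 17 → (-2, -43/2)
  seg 7: down by d8 = 13/2 → (-2, -28)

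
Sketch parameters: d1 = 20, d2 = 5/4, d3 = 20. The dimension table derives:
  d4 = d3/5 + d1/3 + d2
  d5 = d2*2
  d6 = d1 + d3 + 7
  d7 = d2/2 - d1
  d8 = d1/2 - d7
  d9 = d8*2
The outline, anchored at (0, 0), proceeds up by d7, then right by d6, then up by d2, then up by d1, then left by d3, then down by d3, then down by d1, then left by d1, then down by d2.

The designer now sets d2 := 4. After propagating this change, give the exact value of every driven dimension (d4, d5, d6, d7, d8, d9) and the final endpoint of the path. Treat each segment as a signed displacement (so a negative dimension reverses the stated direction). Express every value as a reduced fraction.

Apply edit: d2 := 4
  d4 = d3/5 + d1/3 + d2 = 44/3
  d5 = d2*2 = 8
  d6 = d1 + d3 + 7 = 47
  d7 = d2/2 - d1 = -18
  d8 = d1/2 - d7 = 28
  d9 = d8*2 = 56
Walk from origin (0, 0):
  seg 1: up by d7 = -18 → (0, -18)
  seg 2: right by d6 = 47 → (47, -18)
  seg 3: up by d2 = 4 → (47, -14)
  seg 4: up by d1 = 20 → (47, 6)
  seg 5: left by d3 = 20 → (27, 6)
  seg 6: down by d3 = 20 → (27, -14)
  seg 7: down by d1 = 20 → (27, -34)
  seg 8: left by d1 = 20 → (7, -34)
  seg 9: down by d2 = 4 → (7, -38)

d4 = 44/3
d5 = 8
d6 = 47
d7 = -18
d8 = 28
d9 = 56
endpoint = (7, -38)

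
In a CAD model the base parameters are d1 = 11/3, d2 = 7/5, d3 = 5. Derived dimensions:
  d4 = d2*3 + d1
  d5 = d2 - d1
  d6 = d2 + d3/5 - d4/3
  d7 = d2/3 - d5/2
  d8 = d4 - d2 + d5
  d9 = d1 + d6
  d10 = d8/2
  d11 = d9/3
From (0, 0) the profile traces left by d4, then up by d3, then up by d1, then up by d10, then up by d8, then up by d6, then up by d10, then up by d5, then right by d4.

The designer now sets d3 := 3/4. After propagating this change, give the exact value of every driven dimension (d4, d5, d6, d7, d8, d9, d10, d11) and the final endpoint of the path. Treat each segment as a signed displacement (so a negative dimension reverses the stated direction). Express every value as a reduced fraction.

Apply edit: d3 := 3/4
  d4 = d2*3 + d1 = 118/15
  d5 = d2 - d1 = -34/15
  d6 = d2 + d3/5 - d4/3 = -193/180
  d7 = d2/3 - d5/2 = 8/5
  d8 = d4 - d2 + d5 = 21/5
  d9 = d1 + d6 = 467/180
  d10 = d8/2 = 21/10
  d11 = d9/3 = 467/540
Walk from origin (0, 0):
  seg 1: left by d4 = 118/15 → (-118/15, 0)
  seg 2: up by d3 = 3/4 → (-118/15, 3/4)
  seg 3: up by d1 = 11/3 → (-118/15, 53/12)
  seg 4: up by d10 = 21/10 → (-118/15, 391/60)
  seg 5: up by d8 = 21/5 → (-118/15, 643/60)
  seg 6: up by d6 = -193/180 → (-118/15, 434/45)
  seg 7: up by d10 = 21/10 → (-118/15, 1057/90)
  seg 8: up by d5 = -34/15 → (-118/15, 853/90)
  seg 9: right by d4 = 118/15 → (0, 853/90)

d4 = 118/15
d5 = -34/15
d6 = -193/180
d7 = 8/5
d8 = 21/5
d9 = 467/180
d10 = 21/10
d11 = 467/540
endpoint = (0, 853/90)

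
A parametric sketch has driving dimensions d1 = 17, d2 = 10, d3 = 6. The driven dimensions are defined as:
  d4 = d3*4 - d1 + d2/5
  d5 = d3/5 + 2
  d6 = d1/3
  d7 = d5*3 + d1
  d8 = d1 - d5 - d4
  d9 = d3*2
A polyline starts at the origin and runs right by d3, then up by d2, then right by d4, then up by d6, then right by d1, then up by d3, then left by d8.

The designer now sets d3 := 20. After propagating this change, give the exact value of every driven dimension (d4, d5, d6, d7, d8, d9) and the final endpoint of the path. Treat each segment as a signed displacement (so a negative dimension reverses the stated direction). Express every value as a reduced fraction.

d4 = 65
d5 = 6
d6 = 17/3
d7 = 35
d8 = -54
d9 = 40
endpoint = (156, 107/3)

Apply edit: d3 := 20
  d4 = d3*4 - d1 + d2/5 = 65
  d5 = d3/5 + 2 = 6
  d6 = d1/3 = 17/3
  d7 = d5*3 + d1 = 35
  d8 = d1 - d5 - d4 = -54
  d9 = d3*2 = 40
Walk from origin (0, 0):
  seg 1: right by d3 = 20 → (20, 0)
  seg 2: up by d2 = 10 → (20, 10)
  seg 3: right by d4 = 65 → (85, 10)
  seg 4: up by d6 = 17/3 → (85, 47/3)
  seg 5: right by d1 = 17 → (102, 47/3)
  seg 6: up by d3 = 20 → (102, 107/3)
  seg 7: left by d8 = -54 → (156, 107/3)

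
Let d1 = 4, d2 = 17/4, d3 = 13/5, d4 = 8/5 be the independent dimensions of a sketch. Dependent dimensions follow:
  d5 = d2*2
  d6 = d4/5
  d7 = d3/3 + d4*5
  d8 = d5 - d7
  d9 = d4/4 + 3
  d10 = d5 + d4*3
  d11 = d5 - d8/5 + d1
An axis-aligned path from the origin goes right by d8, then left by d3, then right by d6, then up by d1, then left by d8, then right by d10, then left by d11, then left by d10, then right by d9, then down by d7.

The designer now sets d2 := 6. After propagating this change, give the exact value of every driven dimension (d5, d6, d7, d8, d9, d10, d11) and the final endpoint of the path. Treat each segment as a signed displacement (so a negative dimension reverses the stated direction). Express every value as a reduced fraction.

d5 = 12
d6 = 8/25
d7 = 133/15
d8 = 47/15
d9 = 17/5
d10 = 84/5
d11 = 1153/75
endpoint = (-1069/75, -73/15)

Apply edit: d2 := 6
  d5 = d2*2 = 12
  d6 = d4/5 = 8/25
  d7 = d3/3 + d4*5 = 133/15
  d8 = d5 - d7 = 47/15
  d9 = d4/4 + 3 = 17/5
  d10 = d5 + d4*3 = 84/5
  d11 = d5 - d8/5 + d1 = 1153/75
Walk from origin (0, 0):
  seg 1: right by d8 = 47/15 → (47/15, 0)
  seg 2: left by d3 = 13/5 → (8/15, 0)
  seg 3: right by d6 = 8/25 → (64/75, 0)
  seg 4: up by d1 = 4 → (64/75, 4)
  seg 5: left by d8 = 47/15 → (-57/25, 4)
  seg 6: right by d10 = 84/5 → (363/25, 4)
  seg 7: left by d11 = 1153/75 → (-64/75, 4)
  seg 8: left by d10 = 84/5 → (-1324/75, 4)
  seg 9: right by d9 = 17/5 → (-1069/75, 4)
  seg 10: down by d7 = 133/15 → (-1069/75, -73/15)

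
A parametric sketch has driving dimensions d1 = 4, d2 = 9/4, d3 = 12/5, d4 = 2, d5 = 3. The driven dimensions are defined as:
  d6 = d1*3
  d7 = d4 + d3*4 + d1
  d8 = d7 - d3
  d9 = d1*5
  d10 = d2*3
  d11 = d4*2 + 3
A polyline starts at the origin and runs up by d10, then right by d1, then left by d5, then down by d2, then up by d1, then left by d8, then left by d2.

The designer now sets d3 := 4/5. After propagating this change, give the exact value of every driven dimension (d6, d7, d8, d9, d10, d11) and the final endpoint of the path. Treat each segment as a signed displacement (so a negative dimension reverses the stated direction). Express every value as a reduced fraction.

Apply edit: d3 := 4/5
  d6 = d1*3 = 12
  d7 = d4 + d3*4 + d1 = 46/5
  d8 = d7 - d3 = 42/5
  d9 = d1*5 = 20
  d10 = d2*3 = 27/4
  d11 = d4*2 + 3 = 7
Walk from origin (0, 0):
  seg 1: up by d10 = 27/4 → (0, 27/4)
  seg 2: right by d1 = 4 → (4, 27/4)
  seg 3: left by d5 = 3 → (1, 27/4)
  seg 4: down by d2 = 9/4 → (1, 9/2)
  seg 5: up by d1 = 4 → (1, 17/2)
  seg 6: left by d8 = 42/5 → (-37/5, 17/2)
  seg 7: left by d2 = 9/4 → (-193/20, 17/2)

d6 = 12
d7 = 46/5
d8 = 42/5
d9 = 20
d10 = 27/4
d11 = 7
endpoint = (-193/20, 17/2)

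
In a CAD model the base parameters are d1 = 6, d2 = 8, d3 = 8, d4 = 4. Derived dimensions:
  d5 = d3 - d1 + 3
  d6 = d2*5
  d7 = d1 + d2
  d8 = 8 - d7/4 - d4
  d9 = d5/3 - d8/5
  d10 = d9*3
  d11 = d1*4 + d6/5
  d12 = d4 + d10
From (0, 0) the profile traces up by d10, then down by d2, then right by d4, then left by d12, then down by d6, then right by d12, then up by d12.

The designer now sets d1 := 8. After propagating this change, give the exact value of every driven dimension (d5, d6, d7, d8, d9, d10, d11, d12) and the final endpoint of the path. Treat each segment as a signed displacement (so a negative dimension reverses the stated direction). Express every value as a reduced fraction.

Apply edit: d1 := 8
  d5 = d3 - d1 + 3 = 3
  d6 = d2*5 = 40
  d7 = d1 + d2 = 16
  d8 = 8 - d7/4 - d4 = 0
  d9 = d5/3 - d8/5 = 1
  d10 = d9*3 = 3
  d11 = d1*4 + d6/5 = 40
  d12 = d4 + d10 = 7
Walk from origin (0, 0):
  seg 1: up by d10 = 3 → (0, 3)
  seg 2: down by d2 = 8 → (0, -5)
  seg 3: right by d4 = 4 → (4, -5)
  seg 4: left by d12 = 7 → (-3, -5)
  seg 5: down by d6 = 40 → (-3, -45)
  seg 6: right by d12 = 7 → (4, -45)
  seg 7: up by d12 = 7 → (4, -38)

d5 = 3
d6 = 40
d7 = 16
d8 = 0
d9 = 1
d10 = 3
d11 = 40
d12 = 7
endpoint = (4, -38)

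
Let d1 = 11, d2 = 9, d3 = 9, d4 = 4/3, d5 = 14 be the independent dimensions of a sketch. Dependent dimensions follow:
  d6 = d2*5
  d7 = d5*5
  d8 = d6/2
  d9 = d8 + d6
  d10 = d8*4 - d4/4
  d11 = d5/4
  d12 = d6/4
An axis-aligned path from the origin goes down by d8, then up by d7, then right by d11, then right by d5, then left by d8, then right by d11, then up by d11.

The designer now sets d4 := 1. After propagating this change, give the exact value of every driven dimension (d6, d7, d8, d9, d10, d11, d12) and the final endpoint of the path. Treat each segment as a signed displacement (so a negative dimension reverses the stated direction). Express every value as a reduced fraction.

d6 = 45
d7 = 70
d8 = 45/2
d9 = 135/2
d10 = 359/4
d11 = 7/2
d12 = 45/4
endpoint = (-3/2, 51)

Apply edit: d4 := 1
  d6 = d2*5 = 45
  d7 = d5*5 = 70
  d8 = d6/2 = 45/2
  d9 = d8 + d6 = 135/2
  d10 = d8*4 - d4/4 = 359/4
  d11 = d5/4 = 7/2
  d12 = d6/4 = 45/4
Walk from origin (0, 0):
  seg 1: down by d8 = 45/2 → (0, -45/2)
  seg 2: up by d7 = 70 → (0, 95/2)
  seg 3: right by d11 = 7/2 → (7/2, 95/2)
  seg 4: right by d5 = 14 → (35/2, 95/2)
  seg 5: left by d8 = 45/2 → (-5, 95/2)
  seg 6: right by d11 = 7/2 → (-3/2, 95/2)
  seg 7: up by d11 = 7/2 → (-3/2, 51)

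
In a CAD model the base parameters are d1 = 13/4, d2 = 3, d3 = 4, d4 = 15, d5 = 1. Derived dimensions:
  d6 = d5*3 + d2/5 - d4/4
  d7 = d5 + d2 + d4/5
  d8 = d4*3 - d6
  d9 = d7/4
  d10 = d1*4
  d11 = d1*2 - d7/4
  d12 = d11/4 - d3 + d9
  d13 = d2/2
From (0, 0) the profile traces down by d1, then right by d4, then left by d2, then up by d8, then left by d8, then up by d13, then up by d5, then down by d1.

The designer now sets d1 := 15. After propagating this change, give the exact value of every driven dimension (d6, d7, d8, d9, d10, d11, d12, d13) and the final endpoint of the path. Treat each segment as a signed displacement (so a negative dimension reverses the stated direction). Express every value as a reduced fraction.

Apply edit: d1 := 15
  d6 = d5*3 + d2/5 - d4/4 = -3/20
  d7 = d5 + d2 + d4/5 = 7
  d8 = d4*3 - d6 = 903/20
  d9 = d7/4 = 7/4
  d10 = d1*4 = 60
  d11 = d1*2 - d7/4 = 113/4
  d12 = d11/4 - d3 + d9 = 77/16
  d13 = d2/2 = 3/2
Walk from origin (0, 0):
  seg 1: down by d1 = 15 → (0, -15)
  seg 2: right by d4 = 15 → (15, -15)
  seg 3: left by d2 = 3 → (12, -15)
  seg 4: up by d8 = 903/20 → (12, 603/20)
  seg 5: left by d8 = 903/20 → (-663/20, 603/20)
  seg 6: up by d13 = 3/2 → (-663/20, 633/20)
  seg 7: up by d5 = 1 → (-663/20, 653/20)
  seg 8: down by d1 = 15 → (-663/20, 353/20)

d6 = -3/20
d7 = 7
d8 = 903/20
d9 = 7/4
d10 = 60
d11 = 113/4
d12 = 77/16
d13 = 3/2
endpoint = (-663/20, 353/20)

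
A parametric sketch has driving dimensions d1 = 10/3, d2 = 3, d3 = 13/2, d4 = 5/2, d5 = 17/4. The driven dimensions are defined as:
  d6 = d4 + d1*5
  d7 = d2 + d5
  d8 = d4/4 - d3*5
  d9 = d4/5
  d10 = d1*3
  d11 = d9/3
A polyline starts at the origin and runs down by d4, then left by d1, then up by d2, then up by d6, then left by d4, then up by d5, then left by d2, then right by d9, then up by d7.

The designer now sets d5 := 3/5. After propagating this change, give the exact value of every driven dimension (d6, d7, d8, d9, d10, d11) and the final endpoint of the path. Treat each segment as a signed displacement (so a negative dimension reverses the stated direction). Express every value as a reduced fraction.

d6 = 115/6
d7 = 18/5
d8 = -255/8
d9 = 1/2
d10 = 10
d11 = 1/6
endpoint = (-25/3, 358/15)

Apply edit: d5 := 3/5
  d6 = d4 + d1*5 = 115/6
  d7 = d2 + d5 = 18/5
  d8 = d4/4 - d3*5 = -255/8
  d9 = d4/5 = 1/2
  d10 = d1*3 = 10
  d11 = d9/3 = 1/6
Walk from origin (0, 0):
  seg 1: down by d4 = 5/2 → (0, -5/2)
  seg 2: left by d1 = 10/3 → (-10/3, -5/2)
  seg 3: up by d2 = 3 → (-10/3, 1/2)
  seg 4: up by d6 = 115/6 → (-10/3, 59/3)
  seg 5: left by d4 = 5/2 → (-35/6, 59/3)
  seg 6: up by d5 = 3/5 → (-35/6, 304/15)
  seg 7: left by d2 = 3 → (-53/6, 304/15)
  seg 8: right by d9 = 1/2 → (-25/3, 304/15)
  seg 9: up by d7 = 18/5 → (-25/3, 358/15)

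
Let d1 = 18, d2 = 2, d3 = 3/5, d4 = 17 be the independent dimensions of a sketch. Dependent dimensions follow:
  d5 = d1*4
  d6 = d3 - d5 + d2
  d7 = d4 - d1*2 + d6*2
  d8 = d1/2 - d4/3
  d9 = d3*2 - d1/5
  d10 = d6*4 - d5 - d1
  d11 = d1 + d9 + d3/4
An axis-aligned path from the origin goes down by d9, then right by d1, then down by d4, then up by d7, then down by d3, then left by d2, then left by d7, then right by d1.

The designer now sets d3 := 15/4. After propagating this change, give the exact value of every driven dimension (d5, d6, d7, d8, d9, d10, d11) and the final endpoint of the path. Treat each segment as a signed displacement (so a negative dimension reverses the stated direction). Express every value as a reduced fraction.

Apply edit: d3 := 15/4
  d5 = d1*4 = 72
  d6 = d3 - d5 + d2 = -265/4
  d7 = d4 - d1*2 + d6*2 = -303/2
  d8 = d1/2 - d4/3 = 10/3
  d9 = d3*2 - d1/5 = 39/10
  d10 = d6*4 - d5 - d1 = -355
  d11 = d1 + d9 + d3/4 = 1827/80
Walk from origin (0, 0):
  seg 1: down by d9 = 39/10 → (0, -39/10)
  seg 2: right by d1 = 18 → (18, -39/10)
  seg 3: down by d4 = 17 → (18, -209/10)
  seg 4: up by d7 = -303/2 → (18, -862/5)
  seg 5: down by d3 = 15/4 → (18, -3523/20)
  seg 6: left by d2 = 2 → (16, -3523/20)
  seg 7: left by d7 = -303/2 → (335/2, -3523/20)
  seg 8: right by d1 = 18 → (371/2, -3523/20)

d5 = 72
d6 = -265/4
d7 = -303/2
d8 = 10/3
d9 = 39/10
d10 = -355
d11 = 1827/80
endpoint = (371/2, -3523/20)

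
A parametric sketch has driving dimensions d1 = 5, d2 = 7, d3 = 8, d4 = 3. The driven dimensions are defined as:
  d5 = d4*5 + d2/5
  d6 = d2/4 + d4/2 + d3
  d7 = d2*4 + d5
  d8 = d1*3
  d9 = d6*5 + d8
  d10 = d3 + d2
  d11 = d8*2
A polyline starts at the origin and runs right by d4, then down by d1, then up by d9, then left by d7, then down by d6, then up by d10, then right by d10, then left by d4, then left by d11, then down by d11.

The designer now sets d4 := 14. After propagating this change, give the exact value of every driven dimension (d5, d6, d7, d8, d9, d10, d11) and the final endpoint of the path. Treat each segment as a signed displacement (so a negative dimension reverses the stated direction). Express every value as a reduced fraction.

Apply edit: d4 := 14
  d5 = d4*5 + d2/5 = 357/5
  d6 = d2/4 + d4/2 + d3 = 67/4
  d7 = d2*4 + d5 = 497/5
  d8 = d1*3 = 15
  d9 = d6*5 + d8 = 395/4
  d10 = d3 + d2 = 15
  d11 = d8*2 = 30
Walk from origin (0, 0):
  seg 1: right by d4 = 14 → (14, 0)
  seg 2: down by d1 = 5 → (14, -5)
  seg 3: up by d9 = 395/4 → (14, 375/4)
  seg 4: left by d7 = 497/5 → (-427/5, 375/4)
  seg 5: down by d6 = 67/4 → (-427/5, 77)
  seg 6: up by d10 = 15 → (-427/5, 92)
  seg 7: right by d10 = 15 → (-352/5, 92)
  seg 8: left by d4 = 14 → (-422/5, 92)
  seg 9: left by d11 = 30 → (-572/5, 92)
  seg 10: down by d11 = 30 → (-572/5, 62)

d5 = 357/5
d6 = 67/4
d7 = 497/5
d8 = 15
d9 = 395/4
d10 = 15
d11 = 30
endpoint = (-572/5, 62)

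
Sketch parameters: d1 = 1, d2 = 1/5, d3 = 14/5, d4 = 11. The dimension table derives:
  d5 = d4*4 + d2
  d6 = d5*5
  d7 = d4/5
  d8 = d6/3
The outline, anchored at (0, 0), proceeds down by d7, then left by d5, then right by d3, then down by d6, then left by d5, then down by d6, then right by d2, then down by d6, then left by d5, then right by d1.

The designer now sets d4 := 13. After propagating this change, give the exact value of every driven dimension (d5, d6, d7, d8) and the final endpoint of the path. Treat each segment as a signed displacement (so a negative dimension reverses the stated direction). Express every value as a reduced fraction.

Apply edit: d4 := 13
  d5 = d4*4 + d2 = 261/5
  d6 = d5*5 = 261
  d7 = d4/5 = 13/5
  d8 = d6/3 = 87
Walk from origin (0, 0):
  seg 1: down by d7 = 13/5 → (0, -13/5)
  seg 2: left by d5 = 261/5 → (-261/5, -13/5)
  seg 3: right by d3 = 14/5 → (-247/5, -13/5)
  seg 4: down by d6 = 261 → (-247/5, -1318/5)
  seg 5: left by d5 = 261/5 → (-508/5, -1318/5)
  seg 6: down by d6 = 261 → (-508/5, -2623/5)
  seg 7: right by d2 = 1/5 → (-507/5, -2623/5)
  seg 8: down by d6 = 261 → (-507/5, -3928/5)
  seg 9: left by d5 = 261/5 → (-768/5, -3928/5)
  seg 10: right by d1 = 1 → (-763/5, -3928/5)

d5 = 261/5
d6 = 261
d7 = 13/5
d8 = 87
endpoint = (-763/5, -3928/5)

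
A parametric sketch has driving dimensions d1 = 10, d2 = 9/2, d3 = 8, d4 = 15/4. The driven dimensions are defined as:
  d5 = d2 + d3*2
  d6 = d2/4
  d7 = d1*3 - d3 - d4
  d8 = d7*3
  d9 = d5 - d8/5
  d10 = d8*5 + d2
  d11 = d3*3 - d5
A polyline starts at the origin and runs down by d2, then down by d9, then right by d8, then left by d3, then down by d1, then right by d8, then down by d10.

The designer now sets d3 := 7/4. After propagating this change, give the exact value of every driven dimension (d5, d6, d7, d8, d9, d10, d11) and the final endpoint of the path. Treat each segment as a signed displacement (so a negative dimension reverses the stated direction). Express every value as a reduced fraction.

Apply edit: d3 := 7/4
  d5 = d2 + d3*2 = 8
  d6 = d2/4 = 9/8
  d7 = d1*3 - d3 - d4 = 49/2
  d8 = d7*3 = 147/2
  d9 = d5 - d8/5 = -67/10
  d10 = d8*5 + d2 = 372
  d11 = d3*3 - d5 = -11/4
Walk from origin (0, 0):
  seg 1: down by d2 = 9/2 → (0, -9/2)
  seg 2: down by d9 = -67/10 → (0, 11/5)
  seg 3: right by d8 = 147/2 → (147/2, 11/5)
  seg 4: left by d3 = 7/4 → (287/4, 11/5)
  seg 5: down by d1 = 10 → (287/4, -39/5)
  seg 6: right by d8 = 147/2 → (581/4, -39/5)
  seg 7: down by d10 = 372 → (581/4, -1899/5)

d5 = 8
d6 = 9/8
d7 = 49/2
d8 = 147/2
d9 = -67/10
d10 = 372
d11 = -11/4
endpoint = (581/4, -1899/5)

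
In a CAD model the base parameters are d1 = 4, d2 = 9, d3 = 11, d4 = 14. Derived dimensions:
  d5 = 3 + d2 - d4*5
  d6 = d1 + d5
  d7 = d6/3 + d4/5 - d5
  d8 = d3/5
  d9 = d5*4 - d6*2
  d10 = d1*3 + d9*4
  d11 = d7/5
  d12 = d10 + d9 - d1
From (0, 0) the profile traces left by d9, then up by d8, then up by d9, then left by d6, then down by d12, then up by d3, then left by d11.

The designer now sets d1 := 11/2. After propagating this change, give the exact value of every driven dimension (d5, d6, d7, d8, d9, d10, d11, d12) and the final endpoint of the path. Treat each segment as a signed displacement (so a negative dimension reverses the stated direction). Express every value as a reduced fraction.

Apply edit: d1 := 11/2
  d5 = 3 + d2 - d4*5 = -58
  d6 = d1 + d5 = -105/2
  d7 = d6/3 + d4/5 - d5 = 433/10
  d8 = d3/5 = 11/5
  d9 = d5*4 - d6*2 = -127
  d10 = d1*3 + d9*4 = -983/2
  d11 = d7/5 = 433/50
  d12 = d10 + d9 - d1 = -624
Walk from origin (0, 0):
  seg 1: left by d9 = -127 → (127, 0)
  seg 2: up by d8 = 11/5 → (127, 11/5)
  seg 3: up by d9 = -127 → (127, -624/5)
  seg 4: left by d6 = -105/2 → (359/2, -624/5)
  seg 5: down by d12 = -624 → (359/2, 2496/5)
  seg 6: up by d3 = 11 → (359/2, 2551/5)
  seg 7: left by d11 = 433/50 → (4271/25, 2551/5)

d5 = -58
d6 = -105/2
d7 = 433/10
d8 = 11/5
d9 = -127
d10 = -983/2
d11 = 433/50
d12 = -624
endpoint = (4271/25, 2551/5)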